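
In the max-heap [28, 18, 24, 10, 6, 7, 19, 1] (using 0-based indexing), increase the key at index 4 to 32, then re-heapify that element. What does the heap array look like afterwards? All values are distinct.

set index 4 from 6 to 32 → [28, 18, 24, 10, 32, 7, 19, 1]
32 > parent 18 at index 1, swap → [28, 32, 24, 10, 18, 7, 19, 1]
32 > parent 28 at index 0, swap → [32, 28, 24, 10, 18, 7, 19, 1]

[32, 28, 24, 10, 18, 7, 19, 1]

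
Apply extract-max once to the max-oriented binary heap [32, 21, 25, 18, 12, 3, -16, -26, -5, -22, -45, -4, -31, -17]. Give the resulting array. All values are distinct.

[25, 21, 3, 18, 12, -4, -16, -26, -5, -22, -45, -17, -31]

remove root 32; move last element -17 to root → [-17, 21, 25, 18, 12, 3, -16, -26, -5, -22, -45, -4, -31]
-17 vs larger child 25 at index 2, swap → [25, 21, -17, 18, 12, 3, -16, -26, -5, -22, -45, -4, -31]
-17 vs larger child 3 at index 5, swap → [25, 21, 3, 18, 12, -17, -16, -26, -5, -22, -45, -4, -31]
-17 vs larger child -4 at index 11, swap → [25, 21, 3, 18, 12, -4, -16, -26, -5, -22, -45, -17, -31]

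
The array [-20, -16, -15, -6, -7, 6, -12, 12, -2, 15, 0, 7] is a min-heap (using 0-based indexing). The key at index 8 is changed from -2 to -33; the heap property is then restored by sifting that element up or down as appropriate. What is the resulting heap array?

[-33, -20, -15, -16, -7, 6, -12, 12, -6, 15, 0, 7]

set index 8 from -2 to -33 → [-20, -16, -15, -6, -7, 6, -12, 12, -33, 15, 0, 7]
-33 < parent -6 at index 3, swap → [-20, -16, -15, -33, -7, 6, -12, 12, -6, 15, 0, 7]
-33 < parent -16 at index 1, swap → [-20, -33, -15, -16, -7, 6, -12, 12, -6, 15, 0, 7]
-33 < parent -20 at index 0, swap → [-33, -20, -15, -16, -7, 6, -12, 12, -6, 15, 0, 7]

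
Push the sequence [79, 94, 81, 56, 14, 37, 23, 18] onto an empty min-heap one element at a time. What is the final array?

[14, 18, 23, 56, 79, 81, 37, 94]

Insert 79:
  append 79 at index 0 → [79] (no swap needed)
Insert 94:
  append 94 at index 1 → [79, 94] (no swap needed)
Insert 81:
  append 81 at index 2 → [79, 94, 81] (no swap needed)
Insert 56:
  append 56 at index 3 → [79, 94, 81, 56]
  56 < parent 94 at index 1, swap → [79, 56, 81, 94]
  56 < parent 79 at index 0, swap → [56, 79, 81, 94]
Insert 14:
  append 14 at index 4 → [56, 79, 81, 94, 14]
  14 < parent 79 at index 1, swap → [56, 14, 81, 94, 79]
  14 < parent 56 at index 0, swap → [14, 56, 81, 94, 79]
Insert 37:
  append 37 at index 5 → [14, 56, 81, 94, 79, 37]
  37 < parent 81 at index 2, swap → [14, 56, 37, 94, 79, 81]
Insert 23:
  append 23 at index 6 → [14, 56, 37, 94, 79, 81, 23]
  23 < parent 37 at index 2, swap → [14, 56, 23, 94, 79, 81, 37]
Insert 18:
  append 18 at index 7 → [14, 56, 23, 94, 79, 81, 37, 18]
  18 < parent 94 at index 3, swap → [14, 56, 23, 18, 79, 81, 37, 94]
  18 < parent 56 at index 1, swap → [14, 18, 23, 56, 79, 81, 37, 94]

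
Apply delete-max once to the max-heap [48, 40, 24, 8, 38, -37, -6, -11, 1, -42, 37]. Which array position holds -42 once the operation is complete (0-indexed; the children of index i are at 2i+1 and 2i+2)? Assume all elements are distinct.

remove root 48; move last element 37 to root → [37, 40, 24, 8, 38, -37, -6, -11, 1, -42]
37 vs larger child 40 at index 1, swap → [40, 37, 24, 8, 38, -37, -6, -11, 1, -42]
37 vs larger child 38 at index 4, swap → [40, 38, 24, 8, 37, -37, -6, -11, 1, -42]
resulting array: [40, 38, 24, 8, 37, -37, -6, -11, 1, -42]

9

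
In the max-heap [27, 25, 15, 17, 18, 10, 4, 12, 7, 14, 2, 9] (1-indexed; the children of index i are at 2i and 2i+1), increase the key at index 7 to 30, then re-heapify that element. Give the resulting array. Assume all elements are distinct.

set index 7 from 4 to 30 → [27, 25, 15, 17, 18, 10, 30, 12, 7, 14, 2, 9]
30 > parent 15 at index 3, swap → [27, 25, 30, 17, 18, 10, 15, 12, 7, 14, 2, 9]
30 > parent 27 at index 1, swap → [30, 25, 27, 17, 18, 10, 15, 12, 7, 14, 2, 9]

[30, 25, 27, 17, 18, 10, 15, 12, 7, 14, 2, 9]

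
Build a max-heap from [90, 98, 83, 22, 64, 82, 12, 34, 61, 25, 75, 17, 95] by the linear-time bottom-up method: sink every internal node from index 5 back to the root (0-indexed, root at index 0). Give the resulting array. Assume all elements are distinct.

[98, 90, 95, 61, 75, 83, 12, 34, 22, 25, 64, 17, 82]

sift down from index 5:
  82 vs larger child 95 at index 12, swap → [90, 98, 83, 22, 64, 95, 12, 34, 61, 25, 75, 17, 82]
sift down from index 4:
  64 vs larger child 75 at index 10, swap → [90, 98, 83, 22, 75, 95, 12, 34, 61, 25, 64, 17, 82]
sift down from index 3:
  22 vs larger child 61 at index 8, swap → [90, 98, 83, 61, 75, 95, 12, 34, 22, 25, 64, 17, 82]
sift down from index 2:
  83 vs larger child 95 at index 5, swap → [90, 98, 95, 61, 75, 83, 12, 34, 22, 25, 64, 17, 82]
sift down from index 1: already satisfies heap property
sift down from index 0:
  90 vs larger child 98 at index 1, swap → [98, 90, 95, 61, 75, 83, 12, 34, 22, 25, 64, 17, 82]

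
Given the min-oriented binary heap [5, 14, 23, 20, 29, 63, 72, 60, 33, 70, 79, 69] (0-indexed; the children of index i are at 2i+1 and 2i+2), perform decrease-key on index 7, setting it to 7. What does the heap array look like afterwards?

[5, 7, 23, 14, 29, 63, 72, 20, 33, 70, 79, 69]

set index 7 from 60 to 7 → [5, 14, 23, 20, 29, 63, 72, 7, 33, 70, 79, 69]
7 < parent 20 at index 3, swap → [5, 14, 23, 7, 29, 63, 72, 20, 33, 70, 79, 69]
7 < parent 14 at index 1, swap → [5, 7, 23, 14, 29, 63, 72, 20, 33, 70, 79, 69]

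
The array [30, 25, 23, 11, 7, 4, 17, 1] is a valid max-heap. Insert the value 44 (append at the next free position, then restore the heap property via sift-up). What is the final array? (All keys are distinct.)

[44, 30, 23, 25, 7, 4, 17, 1, 11]

append 44 at index 8 → [30, 25, 23, 11, 7, 4, 17, 1, 44]
44 > parent 11 at index 3, swap → [30, 25, 23, 44, 7, 4, 17, 1, 11]
44 > parent 25 at index 1, swap → [30, 44, 23, 25, 7, 4, 17, 1, 11]
44 > parent 30 at index 0, swap → [44, 30, 23, 25, 7, 4, 17, 1, 11]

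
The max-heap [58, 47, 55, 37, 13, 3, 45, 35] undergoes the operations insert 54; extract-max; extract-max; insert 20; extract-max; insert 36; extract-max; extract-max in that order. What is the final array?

[37, 36, 20, 35, 13, 3]

insert 54:
  append 54 at index 8 → [58, 47, 55, 37, 13, 3, 45, 35, 54]
  54 > parent 37 at index 3, swap → [58, 47, 55, 54, 13, 3, 45, 35, 37]
  54 > parent 47 at index 1, swap → [58, 54, 55, 47, 13, 3, 45, 35, 37]
extract-max → returns 58:
  remove root 58; move last element 37 to root → [37, 54, 55, 47, 13, 3, 45, 35]
  37 vs larger child 55 at index 2, swap → [55, 54, 37, 47, 13, 3, 45, 35]
  37 vs larger child 45 at index 6, swap → [55, 54, 45, 47, 13, 3, 37, 35]
extract-max → returns 55:
  remove root 55; move last element 35 to root → [35, 54, 45, 47, 13, 3, 37]
  35 vs larger child 54 at index 1, swap → [54, 35, 45, 47, 13, 3, 37]
  35 vs larger child 47 at index 3, swap → [54, 47, 45, 35, 13, 3, 37]
insert 20:
  append 20 at index 7 → [54, 47, 45, 35, 13, 3, 37, 20] (no swap needed)
extract-max → returns 54:
  remove root 54; move last element 20 to root → [20, 47, 45, 35, 13, 3, 37]
  20 vs larger child 47 at index 1, swap → [47, 20, 45, 35, 13, 3, 37]
  20 vs larger child 35 at index 3, swap → [47, 35, 45, 20, 13, 3, 37]
insert 36:
  append 36 at index 7 → [47, 35, 45, 20, 13, 3, 37, 36]
  36 > parent 20 at index 3, swap → [47, 35, 45, 36, 13, 3, 37, 20]
  36 > parent 35 at index 1, swap → [47, 36, 45, 35, 13, 3, 37, 20]
extract-max → returns 47:
  remove root 47; move last element 20 to root → [20, 36, 45, 35, 13, 3, 37]
  20 vs larger child 45 at index 2, swap → [45, 36, 20, 35, 13, 3, 37]
  20 vs larger child 37 at index 6, swap → [45, 36, 37, 35, 13, 3, 20]
extract-max → returns 45:
  remove root 45; move last element 20 to root → [20, 36, 37, 35, 13, 3]
  20 vs larger child 37 at index 2, swap → [37, 36, 20, 35, 13, 3]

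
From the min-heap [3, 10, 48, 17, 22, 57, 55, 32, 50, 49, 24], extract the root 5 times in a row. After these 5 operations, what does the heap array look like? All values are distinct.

[32, 49, 48, 50, 55, 57]

extract-min #1 returns 3:
  remove root 3; move last element 24 to root → [24, 10, 48, 17, 22, 57, 55, 32, 50, 49]
  24 vs smaller child 10 at index 1, swap → [10, 24, 48, 17, 22, 57, 55, 32, 50, 49]
  24 vs smaller child 17 at index 3, swap → [10, 17, 48, 24, 22, 57, 55, 32, 50, 49]
extract-min #2 returns 10:
  remove root 10; move last element 49 to root → [49, 17, 48, 24, 22, 57, 55, 32, 50]
  49 vs smaller child 17 at index 1, swap → [17, 49, 48, 24, 22, 57, 55, 32, 50]
  49 vs smaller child 22 at index 4, swap → [17, 22, 48, 24, 49, 57, 55, 32, 50]
extract-min #3 returns 17:
  remove root 17; move last element 50 to root → [50, 22, 48, 24, 49, 57, 55, 32]
  50 vs smaller child 22 at index 1, swap → [22, 50, 48, 24, 49, 57, 55, 32]
  50 vs smaller child 24 at index 3, swap → [22, 24, 48, 50, 49, 57, 55, 32]
  50 vs only child 32 at index 7, swap → [22, 24, 48, 32, 49, 57, 55, 50]
extract-min #4 returns 22:
  remove root 22; move last element 50 to root → [50, 24, 48, 32, 49, 57, 55]
  50 vs smaller child 24 at index 1, swap → [24, 50, 48, 32, 49, 57, 55]
  50 vs smaller child 32 at index 3, swap → [24, 32, 48, 50, 49, 57, 55]
extract-min #5 returns 24:
  remove root 24; move last element 55 to root → [55, 32, 48, 50, 49, 57]
  55 vs smaller child 32 at index 1, swap → [32, 55, 48, 50, 49, 57]
  55 vs smaller child 49 at index 4, swap → [32, 49, 48, 50, 55, 57]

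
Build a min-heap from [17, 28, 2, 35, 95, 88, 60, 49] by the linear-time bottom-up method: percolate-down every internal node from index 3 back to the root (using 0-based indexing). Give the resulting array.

[2, 28, 17, 35, 95, 88, 60, 49]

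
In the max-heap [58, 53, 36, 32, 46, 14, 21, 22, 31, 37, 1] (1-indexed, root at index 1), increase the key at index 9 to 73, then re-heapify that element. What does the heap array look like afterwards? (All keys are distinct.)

set index 9 from 31 to 73 → [58, 53, 36, 32, 46, 14, 21, 22, 73, 37, 1]
73 > parent 32 at index 4, swap → [58, 53, 36, 73, 46, 14, 21, 22, 32, 37, 1]
73 > parent 53 at index 2, swap → [58, 73, 36, 53, 46, 14, 21, 22, 32, 37, 1]
73 > parent 58 at index 1, swap → [73, 58, 36, 53, 46, 14, 21, 22, 32, 37, 1]

[73, 58, 36, 53, 46, 14, 21, 22, 32, 37, 1]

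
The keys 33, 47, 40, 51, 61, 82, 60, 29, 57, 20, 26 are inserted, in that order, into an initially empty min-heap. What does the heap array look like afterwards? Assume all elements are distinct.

[20, 26, 40, 47, 29, 82, 60, 51, 57, 61, 33]

Insert 33:
  append 33 at index 0 → [33] (no swap needed)
Insert 47:
  append 47 at index 1 → [33, 47] (no swap needed)
Insert 40:
  append 40 at index 2 → [33, 47, 40] (no swap needed)
Insert 51:
  append 51 at index 3 → [33, 47, 40, 51] (no swap needed)
Insert 61:
  append 61 at index 4 → [33, 47, 40, 51, 61] (no swap needed)
Insert 82:
  append 82 at index 5 → [33, 47, 40, 51, 61, 82] (no swap needed)
Insert 60:
  append 60 at index 6 → [33, 47, 40, 51, 61, 82, 60] (no swap needed)
Insert 29:
  append 29 at index 7 → [33, 47, 40, 51, 61, 82, 60, 29]
  29 < parent 51 at index 3, swap → [33, 47, 40, 29, 61, 82, 60, 51]
  29 < parent 47 at index 1, swap → [33, 29, 40, 47, 61, 82, 60, 51]
  29 < parent 33 at index 0, swap → [29, 33, 40, 47, 61, 82, 60, 51]
Insert 57:
  append 57 at index 8 → [29, 33, 40, 47, 61, 82, 60, 51, 57] (no swap needed)
Insert 20:
  append 20 at index 9 → [29, 33, 40, 47, 61, 82, 60, 51, 57, 20]
  20 < parent 61 at index 4, swap → [29, 33, 40, 47, 20, 82, 60, 51, 57, 61]
  20 < parent 33 at index 1, swap → [29, 20, 40, 47, 33, 82, 60, 51, 57, 61]
  20 < parent 29 at index 0, swap → [20, 29, 40, 47, 33, 82, 60, 51, 57, 61]
Insert 26:
  append 26 at index 10 → [20, 29, 40, 47, 33, 82, 60, 51, 57, 61, 26]
  26 < parent 33 at index 4, swap → [20, 29, 40, 47, 26, 82, 60, 51, 57, 61, 33]
  26 < parent 29 at index 1, swap → [20, 26, 40, 47, 29, 82, 60, 51, 57, 61, 33]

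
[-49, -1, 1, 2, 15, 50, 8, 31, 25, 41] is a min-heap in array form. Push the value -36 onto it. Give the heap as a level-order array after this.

[-49, -36, 1, 2, -1, 50, 8, 31, 25, 41, 15]

append -36 at index 10 → [-49, -1, 1, 2, 15, 50, 8, 31, 25, 41, -36]
-36 < parent 15 at index 4, swap → [-49, -1, 1, 2, -36, 50, 8, 31, 25, 41, 15]
-36 < parent -1 at index 1, swap → [-49, -36, 1, 2, -1, 50, 8, 31, 25, 41, 15]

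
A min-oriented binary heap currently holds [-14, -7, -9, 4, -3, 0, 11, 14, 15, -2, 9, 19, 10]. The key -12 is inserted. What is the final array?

append -12 at index 13 → [-14, -7, -9, 4, -3, 0, 11, 14, 15, -2, 9, 19, 10, -12]
-12 < parent 11 at index 6, swap → [-14, -7, -9, 4, -3, 0, -12, 14, 15, -2, 9, 19, 10, 11]
-12 < parent -9 at index 2, swap → [-14, -7, -12, 4, -3, 0, -9, 14, 15, -2, 9, 19, 10, 11]

[-14, -7, -12, 4, -3, 0, -9, 14, 15, -2, 9, 19, 10, 11]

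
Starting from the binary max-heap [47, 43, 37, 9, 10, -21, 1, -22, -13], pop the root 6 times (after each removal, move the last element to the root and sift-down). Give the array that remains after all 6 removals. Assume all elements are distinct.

[-13, -22, -21]

extract-max #1 returns 47:
  remove root 47; move last element -13 to root → [-13, 43, 37, 9, 10, -21, 1, -22]
  -13 vs larger child 43 at index 1, swap → [43, -13, 37, 9, 10, -21, 1, -22]
  -13 vs larger child 10 at index 4, swap → [43, 10, 37, 9, -13, -21, 1, -22]
extract-max #2 returns 43:
  remove root 43; move last element -22 to root → [-22, 10, 37, 9, -13, -21, 1]
  -22 vs larger child 37 at index 2, swap → [37, 10, -22, 9, -13, -21, 1]
  -22 vs larger child 1 at index 6, swap → [37, 10, 1, 9, -13, -21, -22]
extract-max #3 returns 37:
  remove root 37; move last element -22 to root → [-22, 10, 1, 9, -13, -21]
  -22 vs larger child 10 at index 1, swap → [10, -22, 1, 9, -13, -21]
  -22 vs larger child 9 at index 3, swap → [10, 9, 1, -22, -13, -21]
extract-max #4 returns 10:
  remove root 10; move last element -21 to root → [-21, 9, 1, -22, -13]
  -21 vs larger child 9 at index 1, swap → [9, -21, 1, -22, -13]
  -21 vs larger child -13 at index 4, swap → [9, -13, 1, -22, -21]
extract-max #5 returns 9:
  remove root 9; move last element -21 to root → [-21, -13, 1, -22]
  -21 vs larger child 1 at index 2, swap → [1, -13, -21, -22]
extract-max #6 returns 1:
  remove root 1; move last element -22 to root → [-22, -13, -21]
  -22 vs larger child -13 at index 1, swap → [-13, -22, -21]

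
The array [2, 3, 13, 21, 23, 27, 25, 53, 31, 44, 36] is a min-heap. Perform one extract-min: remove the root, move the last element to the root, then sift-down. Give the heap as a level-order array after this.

[3, 21, 13, 31, 23, 27, 25, 53, 36, 44]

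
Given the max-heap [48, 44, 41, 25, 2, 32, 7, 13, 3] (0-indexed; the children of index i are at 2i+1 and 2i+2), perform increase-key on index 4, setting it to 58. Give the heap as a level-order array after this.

set index 4 from 2 to 58 → [48, 44, 41, 25, 58, 32, 7, 13, 3]
58 > parent 44 at index 1, swap → [48, 58, 41, 25, 44, 32, 7, 13, 3]
58 > parent 48 at index 0, swap → [58, 48, 41, 25, 44, 32, 7, 13, 3]

[58, 48, 41, 25, 44, 32, 7, 13, 3]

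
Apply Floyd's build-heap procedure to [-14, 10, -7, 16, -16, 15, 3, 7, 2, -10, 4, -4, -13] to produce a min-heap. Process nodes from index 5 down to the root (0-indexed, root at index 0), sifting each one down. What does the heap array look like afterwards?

[-16, -14, -13, 2, -10, -7, 3, 7, 16, 10, 4, -4, 15]

sift down from index 5:
  15 vs smaller child -13 at index 12, swap → [-14, 10, -7, 16, -16, -13, 3, 7, 2, -10, 4, -4, 15]
sift down from index 4: already satisfies heap property
sift down from index 3:
  16 vs smaller child 2 at index 8, swap → [-14, 10, -7, 2, -16, -13, 3, 7, 16, -10, 4, -4, 15]
sift down from index 2:
  -7 vs smaller child -13 at index 5, swap → [-14, 10, -13, 2, -16, -7, 3, 7, 16, -10, 4, -4, 15]
sift down from index 1:
  10 vs smaller child -16 at index 4, swap → [-14, -16, -13, 2, 10, -7, 3, 7, 16, -10, 4, -4, 15]
  10 vs smaller child -10 at index 9, swap → [-14, -16, -13, 2, -10, -7, 3, 7, 16, 10, 4, -4, 15]
sift down from index 0:
  -14 vs smaller child -16 at index 1, swap → [-16, -14, -13, 2, -10, -7, 3, 7, 16, 10, 4, -4, 15]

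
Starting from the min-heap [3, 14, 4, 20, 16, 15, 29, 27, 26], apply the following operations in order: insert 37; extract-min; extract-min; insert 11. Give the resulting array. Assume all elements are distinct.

[11, 14, 15, 16, 26, 37, 29, 27, 20]

insert 37:
  append 37 at index 9 → [3, 14, 4, 20, 16, 15, 29, 27, 26, 37] (no swap needed)
extract-min → returns 3:
  remove root 3; move last element 37 to root → [37, 14, 4, 20, 16, 15, 29, 27, 26]
  37 vs smaller child 4 at index 2, swap → [4, 14, 37, 20, 16, 15, 29, 27, 26]
  37 vs smaller child 15 at index 5, swap → [4, 14, 15, 20, 16, 37, 29, 27, 26]
extract-min → returns 4:
  remove root 4; move last element 26 to root → [26, 14, 15, 20, 16, 37, 29, 27]
  26 vs smaller child 14 at index 1, swap → [14, 26, 15, 20, 16, 37, 29, 27]
  26 vs smaller child 16 at index 4, swap → [14, 16, 15, 20, 26, 37, 29, 27]
insert 11:
  append 11 at index 8 → [14, 16, 15, 20, 26, 37, 29, 27, 11]
  11 < parent 20 at index 3, swap → [14, 16, 15, 11, 26, 37, 29, 27, 20]
  11 < parent 16 at index 1, swap → [14, 11, 15, 16, 26, 37, 29, 27, 20]
  11 < parent 14 at index 0, swap → [11, 14, 15, 16, 26, 37, 29, 27, 20]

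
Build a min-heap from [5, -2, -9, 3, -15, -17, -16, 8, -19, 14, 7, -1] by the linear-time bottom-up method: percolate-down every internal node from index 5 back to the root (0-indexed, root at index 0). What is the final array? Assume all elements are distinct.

[-19, -15, -17, -2, 5, -9, -16, 8, 3, 14, 7, -1]

sift down from index 5: already satisfies heap property
sift down from index 4: already satisfies heap property
sift down from index 3:
  3 vs smaller child -19 at index 8, swap → [5, -2, -9, -19, -15, -17, -16, 8, 3, 14, 7, -1]
sift down from index 2:
  -9 vs smaller child -17 at index 5, swap → [5, -2, -17, -19, -15, -9, -16, 8, 3, 14, 7, -1]
sift down from index 1:
  -2 vs smaller child -19 at index 3, swap → [5, -19, -17, -2, -15, -9, -16, 8, 3, 14, 7, -1]
sift down from index 0:
  5 vs smaller child -19 at index 1, swap → [-19, 5, -17, -2, -15, -9, -16, 8, 3, 14, 7, -1]
  5 vs smaller child -15 at index 4, swap → [-19, -15, -17, -2, 5, -9, -16, 8, 3, 14, 7, -1]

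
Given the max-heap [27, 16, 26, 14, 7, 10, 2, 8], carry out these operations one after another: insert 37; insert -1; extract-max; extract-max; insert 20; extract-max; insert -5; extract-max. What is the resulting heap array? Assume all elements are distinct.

insert 37:
  append 37 at index 8 → [27, 16, 26, 14, 7, 10, 2, 8, 37]
  37 > parent 14 at index 3, swap → [27, 16, 26, 37, 7, 10, 2, 8, 14]
  37 > parent 16 at index 1, swap → [27, 37, 26, 16, 7, 10, 2, 8, 14]
  37 > parent 27 at index 0, swap → [37, 27, 26, 16, 7, 10, 2, 8, 14]
insert -1:
  append -1 at index 9 → [37, 27, 26, 16, 7, 10, 2, 8, 14, -1] (no swap needed)
extract-max → returns 37:
  remove root 37; move last element -1 to root → [-1, 27, 26, 16, 7, 10, 2, 8, 14]
  -1 vs larger child 27 at index 1, swap → [27, -1, 26, 16, 7, 10, 2, 8, 14]
  -1 vs larger child 16 at index 3, swap → [27, 16, 26, -1, 7, 10, 2, 8, 14]
  -1 vs larger child 14 at index 8, swap → [27, 16, 26, 14, 7, 10, 2, 8, -1]
extract-max → returns 27:
  remove root 27; move last element -1 to root → [-1, 16, 26, 14, 7, 10, 2, 8]
  -1 vs larger child 26 at index 2, swap → [26, 16, -1, 14, 7, 10, 2, 8]
  -1 vs larger child 10 at index 5, swap → [26, 16, 10, 14, 7, -1, 2, 8]
insert 20:
  append 20 at index 8 → [26, 16, 10, 14, 7, -1, 2, 8, 20]
  20 > parent 14 at index 3, swap → [26, 16, 10, 20, 7, -1, 2, 8, 14]
  20 > parent 16 at index 1, swap → [26, 20, 10, 16, 7, -1, 2, 8, 14]
extract-max → returns 26:
  remove root 26; move last element 14 to root → [14, 20, 10, 16, 7, -1, 2, 8]
  14 vs larger child 20 at index 1, swap → [20, 14, 10, 16, 7, -1, 2, 8]
  14 vs larger child 16 at index 3, swap → [20, 16, 10, 14, 7, -1, 2, 8]
insert -5:
  append -5 at index 8 → [20, 16, 10, 14, 7, -1, 2, 8, -5] (no swap needed)
extract-max → returns 20:
  remove root 20; move last element -5 to root → [-5, 16, 10, 14, 7, -1, 2, 8]
  -5 vs larger child 16 at index 1, swap → [16, -5, 10, 14, 7, -1, 2, 8]
  -5 vs larger child 14 at index 3, swap → [16, 14, 10, -5, 7, -1, 2, 8]
  -5 vs only child 8 at index 7, swap → [16, 14, 10, 8, 7, -1, 2, -5]

[16, 14, 10, 8, 7, -1, 2, -5]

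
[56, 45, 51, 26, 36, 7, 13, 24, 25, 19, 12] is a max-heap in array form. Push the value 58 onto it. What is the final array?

[58, 45, 56, 26, 36, 51, 13, 24, 25, 19, 12, 7]

append 58 at index 11 → [56, 45, 51, 26, 36, 7, 13, 24, 25, 19, 12, 58]
58 > parent 7 at index 5, swap → [56, 45, 51, 26, 36, 58, 13, 24, 25, 19, 12, 7]
58 > parent 51 at index 2, swap → [56, 45, 58, 26, 36, 51, 13, 24, 25, 19, 12, 7]
58 > parent 56 at index 0, swap → [58, 45, 56, 26, 36, 51, 13, 24, 25, 19, 12, 7]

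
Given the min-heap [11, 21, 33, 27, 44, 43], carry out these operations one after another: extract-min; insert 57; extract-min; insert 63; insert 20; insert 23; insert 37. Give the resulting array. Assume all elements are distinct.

extract-min → returns 11:
  remove root 11; move last element 43 to root → [43, 21, 33, 27, 44]
  43 vs smaller child 21 at index 1, swap → [21, 43, 33, 27, 44]
  43 vs smaller child 27 at index 3, swap → [21, 27, 33, 43, 44]
insert 57:
  append 57 at index 5 → [21, 27, 33, 43, 44, 57] (no swap needed)
extract-min → returns 21:
  remove root 21; move last element 57 to root → [57, 27, 33, 43, 44]
  57 vs smaller child 27 at index 1, swap → [27, 57, 33, 43, 44]
  57 vs smaller child 43 at index 3, swap → [27, 43, 33, 57, 44]
insert 63:
  append 63 at index 5 → [27, 43, 33, 57, 44, 63] (no swap needed)
insert 20:
  append 20 at index 6 → [27, 43, 33, 57, 44, 63, 20]
  20 < parent 33 at index 2, swap → [27, 43, 20, 57, 44, 63, 33]
  20 < parent 27 at index 0, swap → [20, 43, 27, 57, 44, 63, 33]
insert 23:
  append 23 at index 7 → [20, 43, 27, 57, 44, 63, 33, 23]
  23 < parent 57 at index 3, swap → [20, 43, 27, 23, 44, 63, 33, 57]
  23 < parent 43 at index 1, swap → [20, 23, 27, 43, 44, 63, 33, 57]
insert 37:
  append 37 at index 8 → [20, 23, 27, 43, 44, 63, 33, 57, 37]
  37 < parent 43 at index 3, swap → [20, 23, 27, 37, 44, 63, 33, 57, 43]

[20, 23, 27, 37, 44, 63, 33, 57, 43]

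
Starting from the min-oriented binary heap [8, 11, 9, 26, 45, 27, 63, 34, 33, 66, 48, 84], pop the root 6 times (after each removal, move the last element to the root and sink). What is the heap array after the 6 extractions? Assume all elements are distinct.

[34, 45, 48, 66, 63, 84]

extract-min #1 returns 8:
  remove root 8; move last element 84 to root → [84, 11, 9, 26, 45, 27, 63, 34, 33, 66, 48]
  84 vs smaller child 9 at index 2, swap → [9, 11, 84, 26, 45, 27, 63, 34, 33, 66, 48]
  84 vs smaller child 27 at index 5, swap → [9, 11, 27, 26, 45, 84, 63, 34, 33, 66, 48]
extract-min #2 returns 9:
  remove root 9; move last element 48 to root → [48, 11, 27, 26, 45, 84, 63, 34, 33, 66]
  48 vs smaller child 11 at index 1, swap → [11, 48, 27, 26, 45, 84, 63, 34, 33, 66]
  48 vs smaller child 26 at index 3, swap → [11, 26, 27, 48, 45, 84, 63, 34, 33, 66]
  48 vs smaller child 33 at index 8, swap → [11, 26, 27, 33, 45, 84, 63, 34, 48, 66]
extract-min #3 returns 11:
  remove root 11; move last element 66 to root → [66, 26, 27, 33, 45, 84, 63, 34, 48]
  66 vs smaller child 26 at index 1, swap → [26, 66, 27, 33, 45, 84, 63, 34, 48]
  66 vs smaller child 33 at index 3, swap → [26, 33, 27, 66, 45, 84, 63, 34, 48]
  66 vs smaller child 34 at index 7, swap → [26, 33, 27, 34, 45, 84, 63, 66, 48]
extract-min #4 returns 26:
  remove root 26; move last element 48 to root → [48, 33, 27, 34, 45, 84, 63, 66]
  48 vs smaller child 27 at index 2, swap → [27, 33, 48, 34, 45, 84, 63, 66]
extract-min #5 returns 27:
  remove root 27; move last element 66 to root → [66, 33, 48, 34, 45, 84, 63]
  66 vs smaller child 33 at index 1, swap → [33, 66, 48, 34, 45, 84, 63]
  66 vs smaller child 34 at index 3, swap → [33, 34, 48, 66, 45, 84, 63]
extract-min #6 returns 33:
  remove root 33; move last element 63 to root → [63, 34, 48, 66, 45, 84]
  63 vs smaller child 34 at index 1, swap → [34, 63, 48, 66, 45, 84]
  63 vs smaller child 45 at index 4, swap → [34, 45, 48, 66, 63, 84]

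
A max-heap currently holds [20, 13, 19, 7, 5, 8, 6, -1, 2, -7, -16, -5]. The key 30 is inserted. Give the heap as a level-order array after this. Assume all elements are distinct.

[30, 13, 20, 7, 5, 19, 6, -1, 2, -7, -16, -5, 8]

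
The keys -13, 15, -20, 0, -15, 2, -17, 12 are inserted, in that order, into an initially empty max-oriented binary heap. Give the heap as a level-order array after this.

Insert -13:
  append -13 at index 0 → [-13] (no swap needed)
Insert 15:
  append 15 at index 1 → [-13, 15]
  15 > parent -13 at index 0, swap → [15, -13]
Insert -20:
  append -20 at index 2 → [15, -13, -20] (no swap needed)
Insert 0:
  append 0 at index 3 → [15, -13, -20, 0]
  0 > parent -13 at index 1, swap → [15, 0, -20, -13]
Insert -15:
  append -15 at index 4 → [15, 0, -20, -13, -15] (no swap needed)
Insert 2:
  append 2 at index 5 → [15, 0, -20, -13, -15, 2]
  2 > parent -20 at index 2, swap → [15, 0, 2, -13, -15, -20]
Insert -17:
  append -17 at index 6 → [15, 0, 2, -13, -15, -20, -17] (no swap needed)
Insert 12:
  append 12 at index 7 → [15, 0, 2, -13, -15, -20, -17, 12]
  12 > parent -13 at index 3, swap → [15, 0, 2, 12, -15, -20, -17, -13]
  12 > parent 0 at index 1, swap → [15, 12, 2, 0, -15, -20, -17, -13]

[15, 12, 2, 0, -15, -20, -17, -13]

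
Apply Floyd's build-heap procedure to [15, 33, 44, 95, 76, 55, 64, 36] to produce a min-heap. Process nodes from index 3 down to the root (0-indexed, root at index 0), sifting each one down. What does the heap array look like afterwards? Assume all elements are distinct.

sift down from index 3:
  95 vs only child 36 at index 7, swap → [15, 33, 44, 36, 76, 55, 64, 95]
sift down from index 2: already satisfies heap property
sift down from index 1: already satisfies heap property
sift down from index 0: already satisfies heap property

[15, 33, 44, 36, 76, 55, 64, 95]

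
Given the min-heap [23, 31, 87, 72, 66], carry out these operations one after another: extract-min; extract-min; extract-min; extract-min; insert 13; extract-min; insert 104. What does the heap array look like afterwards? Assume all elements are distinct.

[87, 104]

extract-min → returns 23:
  remove root 23; move last element 66 to root → [66, 31, 87, 72]
  66 vs smaller child 31 at index 1, swap → [31, 66, 87, 72]
extract-min → returns 31:
  remove root 31; move last element 72 to root → [72, 66, 87]
  72 vs smaller child 66 at index 1, swap → [66, 72, 87]
extract-min → returns 66:
  remove root 66; move last element 87 to root → [87, 72]
  87 vs only child 72 at index 1, swap → [72, 87]
extract-min → returns 72:
  remove root 72; move last element 87 to root → [87] (no swap needed)
insert 13:
  append 13 at index 1 → [87, 13]
  13 < parent 87 at index 0, swap → [13, 87]
extract-min → returns 13:
  remove root 13; move last element 87 to root → [87] (no swap needed)
insert 104:
  append 104 at index 1 → [87, 104] (no swap needed)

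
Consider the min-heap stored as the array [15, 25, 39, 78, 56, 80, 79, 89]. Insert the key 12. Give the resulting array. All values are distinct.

[12, 15, 39, 25, 56, 80, 79, 89, 78]

append 12 at index 8 → [15, 25, 39, 78, 56, 80, 79, 89, 12]
12 < parent 78 at index 3, swap → [15, 25, 39, 12, 56, 80, 79, 89, 78]
12 < parent 25 at index 1, swap → [15, 12, 39, 25, 56, 80, 79, 89, 78]
12 < parent 15 at index 0, swap → [12, 15, 39, 25, 56, 80, 79, 89, 78]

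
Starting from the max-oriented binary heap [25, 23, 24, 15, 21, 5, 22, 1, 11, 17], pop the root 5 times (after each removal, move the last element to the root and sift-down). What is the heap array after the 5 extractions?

extract-max #1 returns 25:
  remove root 25; move last element 17 to root → [17, 23, 24, 15, 21, 5, 22, 1, 11]
  17 vs larger child 24 at index 2, swap → [24, 23, 17, 15, 21, 5, 22, 1, 11]
  17 vs larger child 22 at index 6, swap → [24, 23, 22, 15, 21, 5, 17, 1, 11]
extract-max #2 returns 24:
  remove root 24; move last element 11 to root → [11, 23, 22, 15, 21, 5, 17, 1]
  11 vs larger child 23 at index 1, swap → [23, 11, 22, 15, 21, 5, 17, 1]
  11 vs larger child 21 at index 4, swap → [23, 21, 22, 15, 11, 5, 17, 1]
extract-max #3 returns 23:
  remove root 23; move last element 1 to root → [1, 21, 22, 15, 11, 5, 17]
  1 vs larger child 22 at index 2, swap → [22, 21, 1, 15, 11, 5, 17]
  1 vs larger child 17 at index 6, swap → [22, 21, 17, 15, 11, 5, 1]
extract-max #4 returns 22:
  remove root 22; move last element 1 to root → [1, 21, 17, 15, 11, 5]
  1 vs larger child 21 at index 1, swap → [21, 1, 17, 15, 11, 5]
  1 vs larger child 15 at index 3, swap → [21, 15, 17, 1, 11, 5]
extract-max #5 returns 21:
  remove root 21; move last element 5 to root → [5, 15, 17, 1, 11]
  5 vs larger child 17 at index 2, swap → [17, 15, 5, 1, 11]

[17, 15, 5, 1, 11]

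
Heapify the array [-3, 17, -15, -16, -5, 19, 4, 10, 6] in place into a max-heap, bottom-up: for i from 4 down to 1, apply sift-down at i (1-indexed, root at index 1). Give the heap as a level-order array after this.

[19, 17, 4, 10, -5, -15, -3, -16, 6]

sift down from index 4:
  -16 vs larger child 10 at index 8, swap → [-3, 17, -15, 10, -5, 19, 4, -16, 6]
sift down from index 3:
  -15 vs larger child 19 at index 6, swap → [-3, 17, 19, 10, -5, -15, 4, -16, 6]
sift down from index 2: already satisfies heap property
sift down from index 1:
  -3 vs larger child 19 at index 3, swap → [19, 17, -3, 10, -5, -15, 4, -16, 6]
  -3 vs larger child 4 at index 7, swap → [19, 17, 4, 10, -5, -15, -3, -16, 6]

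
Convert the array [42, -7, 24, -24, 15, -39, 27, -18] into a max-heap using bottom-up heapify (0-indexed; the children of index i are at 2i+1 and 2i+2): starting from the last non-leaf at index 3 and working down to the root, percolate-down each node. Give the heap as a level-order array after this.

sift down from index 3:
  -24 vs only child -18 at index 7, swap → [42, -7, 24, -18, 15, -39, 27, -24]
sift down from index 2:
  24 vs larger child 27 at index 6, swap → [42, -7, 27, -18, 15, -39, 24, -24]
sift down from index 1:
  -7 vs larger child 15 at index 4, swap → [42, 15, 27, -18, -7, -39, 24, -24]
sift down from index 0: already satisfies heap property

[42, 15, 27, -18, -7, -39, 24, -24]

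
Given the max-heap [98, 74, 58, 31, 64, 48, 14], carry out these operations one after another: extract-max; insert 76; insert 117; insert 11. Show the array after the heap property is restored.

[117, 76, 74, 64, 14, 48, 58, 31, 11]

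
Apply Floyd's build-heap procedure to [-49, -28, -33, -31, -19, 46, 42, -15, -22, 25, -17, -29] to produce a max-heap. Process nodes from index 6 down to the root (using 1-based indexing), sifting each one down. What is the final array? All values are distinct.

[46, 25, 42, -15, -17, -29, -49, -31, -22, -19, -28, -33]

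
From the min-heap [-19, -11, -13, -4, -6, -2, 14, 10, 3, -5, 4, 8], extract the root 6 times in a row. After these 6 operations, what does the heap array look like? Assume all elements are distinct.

extract-min #1 returns -19:
  remove root -19; move last element 8 to root → [8, -11, -13, -4, -6, -2, 14, 10, 3, -5, 4]
  8 vs smaller child -13 at index 2, swap → [-13, -11, 8, -4, -6, -2, 14, 10, 3, -5, 4]
  8 vs smaller child -2 at index 5, swap → [-13, -11, -2, -4, -6, 8, 14, 10, 3, -5, 4]
extract-min #2 returns -13:
  remove root -13; move last element 4 to root → [4, -11, -2, -4, -6, 8, 14, 10, 3, -5]
  4 vs smaller child -11 at index 1, swap → [-11, 4, -2, -4, -6, 8, 14, 10, 3, -5]
  4 vs smaller child -6 at index 4, swap → [-11, -6, -2, -4, 4, 8, 14, 10, 3, -5]
  4 vs only child -5 at index 9, swap → [-11, -6, -2, -4, -5, 8, 14, 10, 3, 4]
extract-min #3 returns -11:
  remove root -11; move last element 4 to root → [4, -6, -2, -4, -5, 8, 14, 10, 3]
  4 vs smaller child -6 at index 1, swap → [-6, 4, -2, -4, -5, 8, 14, 10, 3]
  4 vs smaller child -5 at index 4, swap → [-6, -5, -2, -4, 4, 8, 14, 10, 3]
extract-min #4 returns -6:
  remove root -6; move last element 3 to root → [3, -5, -2, -4, 4, 8, 14, 10]
  3 vs smaller child -5 at index 1, swap → [-5, 3, -2, -4, 4, 8, 14, 10]
  3 vs smaller child -4 at index 3, swap → [-5, -4, -2, 3, 4, 8, 14, 10]
extract-min #5 returns -5:
  remove root -5; move last element 10 to root → [10, -4, -2, 3, 4, 8, 14]
  10 vs smaller child -4 at index 1, swap → [-4, 10, -2, 3, 4, 8, 14]
  10 vs smaller child 3 at index 3, swap → [-4, 3, -2, 10, 4, 8, 14]
extract-min #6 returns -4:
  remove root -4; move last element 14 to root → [14, 3, -2, 10, 4, 8]
  14 vs smaller child -2 at index 2, swap → [-2, 3, 14, 10, 4, 8]
  14 vs only child 8 at index 5, swap → [-2, 3, 8, 10, 4, 14]

[-2, 3, 8, 10, 4, 14]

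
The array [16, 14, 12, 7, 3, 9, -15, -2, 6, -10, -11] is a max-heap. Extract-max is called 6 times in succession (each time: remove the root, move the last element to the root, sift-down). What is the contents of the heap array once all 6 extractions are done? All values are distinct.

extract-max #1 returns 16:
  remove root 16; move last element -11 to root → [-11, 14, 12, 7, 3, 9, -15, -2, 6, -10]
  -11 vs larger child 14 at index 1, swap → [14, -11, 12, 7, 3, 9, -15, -2, 6, -10]
  -11 vs larger child 7 at index 3, swap → [14, 7, 12, -11, 3, 9, -15, -2, 6, -10]
  -11 vs larger child 6 at index 8, swap → [14, 7, 12, 6, 3, 9, -15, -2, -11, -10]
extract-max #2 returns 14:
  remove root 14; move last element -10 to root → [-10, 7, 12, 6, 3, 9, -15, -2, -11]
  -10 vs larger child 12 at index 2, swap → [12, 7, -10, 6, 3, 9, -15, -2, -11]
  -10 vs larger child 9 at index 5, swap → [12, 7, 9, 6, 3, -10, -15, -2, -11]
extract-max #3 returns 12:
  remove root 12; move last element -11 to root → [-11, 7, 9, 6, 3, -10, -15, -2]
  -11 vs larger child 9 at index 2, swap → [9, 7, -11, 6, 3, -10, -15, -2]
  -11 vs larger child -10 at index 5, swap → [9, 7, -10, 6, 3, -11, -15, -2]
extract-max #4 returns 9:
  remove root 9; move last element -2 to root → [-2, 7, -10, 6, 3, -11, -15]
  -2 vs larger child 7 at index 1, swap → [7, -2, -10, 6, 3, -11, -15]
  -2 vs larger child 6 at index 3, swap → [7, 6, -10, -2, 3, -11, -15]
extract-max #5 returns 7:
  remove root 7; move last element -15 to root → [-15, 6, -10, -2, 3, -11]
  -15 vs larger child 6 at index 1, swap → [6, -15, -10, -2, 3, -11]
  -15 vs larger child 3 at index 4, swap → [6, 3, -10, -2, -15, -11]
extract-max #6 returns 6:
  remove root 6; move last element -11 to root → [-11, 3, -10, -2, -15]
  -11 vs larger child 3 at index 1, swap → [3, -11, -10, -2, -15]
  -11 vs larger child -2 at index 3, swap → [3, -2, -10, -11, -15]

[3, -2, -10, -11, -15]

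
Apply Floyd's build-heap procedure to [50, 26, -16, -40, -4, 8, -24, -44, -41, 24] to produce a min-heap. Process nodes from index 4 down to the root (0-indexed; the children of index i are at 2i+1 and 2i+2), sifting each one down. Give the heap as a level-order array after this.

[-44, -41, -24, -40, -4, 8, -16, 50, 26, 24]

sift down from index 4: already satisfies heap property
sift down from index 3:
  -40 vs smaller child -44 at index 7, swap → [50, 26, -16, -44, -4, 8, -24, -40, -41, 24]
sift down from index 2:
  -16 vs smaller child -24 at index 6, swap → [50, 26, -24, -44, -4, 8, -16, -40, -41, 24]
sift down from index 1:
  26 vs smaller child -44 at index 3, swap → [50, -44, -24, 26, -4, 8, -16, -40, -41, 24]
  26 vs smaller child -41 at index 8, swap → [50, -44, -24, -41, -4, 8, -16, -40, 26, 24]
sift down from index 0:
  50 vs smaller child -44 at index 1, swap → [-44, 50, -24, -41, -4, 8, -16, -40, 26, 24]
  50 vs smaller child -41 at index 3, swap → [-44, -41, -24, 50, -4, 8, -16, -40, 26, 24]
  50 vs smaller child -40 at index 7, swap → [-44, -41, -24, -40, -4, 8, -16, 50, 26, 24]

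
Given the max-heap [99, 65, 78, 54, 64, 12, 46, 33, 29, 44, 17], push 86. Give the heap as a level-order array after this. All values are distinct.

[99, 65, 86, 54, 64, 78, 46, 33, 29, 44, 17, 12]

append 86 at index 11 → [99, 65, 78, 54, 64, 12, 46, 33, 29, 44, 17, 86]
86 > parent 12 at index 5, swap → [99, 65, 78, 54, 64, 86, 46, 33, 29, 44, 17, 12]
86 > parent 78 at index 2, swap → [99, 65, 86, 54, 64, 78, 46, 33, 29, 44, 17, 12]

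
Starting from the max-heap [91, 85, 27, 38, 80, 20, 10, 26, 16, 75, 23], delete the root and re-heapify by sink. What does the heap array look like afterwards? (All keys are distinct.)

[85, 80, 27, 38, 75, 20, 10, 26, 16, 23]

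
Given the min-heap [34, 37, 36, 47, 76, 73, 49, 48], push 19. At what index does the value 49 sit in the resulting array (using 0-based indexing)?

6

append 19 at index 8 → [34, 37, 36, 47, 76, 73, 49, 48, 19]
19 < parent 47 at index 3, swap → [34, 37, 36, 19, 76, 73, 49, 48, 47]
19 < parent 37 at index 1, swap → [34, 19, 36, 37, 76, 73, 49, 48, 47]
19 < parent 34 at index 0, swap → [19, 34, 36, 37, 76, 73, 49, 48, 47]
resulting array: [19, 34, 36, 37, 76, 73, 49, 48, 47]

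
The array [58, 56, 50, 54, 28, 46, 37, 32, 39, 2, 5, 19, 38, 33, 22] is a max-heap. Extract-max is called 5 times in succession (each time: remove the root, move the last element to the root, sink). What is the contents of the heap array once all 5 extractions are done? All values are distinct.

[39, 33, 38, 32, 28, 19, 37, 5, 22, 2]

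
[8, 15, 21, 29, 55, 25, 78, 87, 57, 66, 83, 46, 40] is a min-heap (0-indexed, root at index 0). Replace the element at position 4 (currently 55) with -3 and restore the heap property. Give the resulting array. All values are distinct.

[-3, 8, 21, 29, 15, 25, 78, 87, 57, 66, 83, 46, 40]

set index 4 from 55 to -3 → [8, 15, 21, 29, -3, 25, 78, 87, 57, 66, 83, 46, 40]
-3 < parent 15 at index 1, swap → [8, -3, 21, 29, 15, 25, 78, 87, 57, 66, 83, 46, 40]
-3 < parent 8 at index 0, swap → [-3, 8, 21, 29, 15, 25, 78, 87, 57, 66, 83, 46, 40]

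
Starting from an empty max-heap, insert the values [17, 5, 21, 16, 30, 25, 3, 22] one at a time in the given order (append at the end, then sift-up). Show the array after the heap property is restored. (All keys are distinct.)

[30, 22, 25, 21, 16, 17, 3, 5]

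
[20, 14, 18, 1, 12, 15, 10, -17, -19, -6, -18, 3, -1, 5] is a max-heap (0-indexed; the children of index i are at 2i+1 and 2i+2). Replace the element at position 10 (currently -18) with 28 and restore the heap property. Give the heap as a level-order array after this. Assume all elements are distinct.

set index 10 from -18 to 28 → [20, 14, 18, 1, 12, 15, 10, -17, -19, -6, 28, 3, -1, 5]
28 > parent 12 at index 4, swap → [20, 14, 18, 1, 28, 15, 10, -17, -19, -6, 12, 3, -1, 5]
28 > parent 14 at index 1, swap → [20, 28, 18, 1, 14, 15, 10, -17, -19, -6, 12, 3, -1, 5]
28 > parent 20 at index 0, swap → [28, 20, 18, 1, 14, 15, 10, -17, -19, -6, 12, 3, -1, 5]

[28, 20, 18, 1, 14, 15, 10, -17, -19, -6, 12, 3, -1, 5]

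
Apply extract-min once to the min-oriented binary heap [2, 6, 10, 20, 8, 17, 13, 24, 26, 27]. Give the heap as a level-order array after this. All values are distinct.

[6, 8, 10, 20, 27, 17, 13, 24, 26]

remove root 2; move last element 27 to root → [27, 6, 10, 20, 8, 17, 13, 24, 26]
27 vs smaller child 6 at index 1, swap → [6, 27, 10, 20, 8, 17, 13, 24, 26]
27 vs smaller child 8 at index 4, swap → [6, 8, 10, 20, 27, 17, 13, 24, 26]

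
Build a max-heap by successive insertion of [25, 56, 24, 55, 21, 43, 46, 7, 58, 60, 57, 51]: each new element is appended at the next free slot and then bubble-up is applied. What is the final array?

[60, 58, 51, 55, 57, 46, 43, 7, 25, 21, 56, 24]

Insert 25:
  append 25 at index 0 → [25] (no swap needed)
Insert 56:
  append 56 at index 1 → [25, 56]
  56 > parent 25 at index 0, swap → [56, 25]
Insert 24:
  append 24 at index 2 → [56, 25, 24] (no swap needed)
Insert 55:
  append 55 at index 3 → [56, 25, 24, 55]
  55 > parent 25 at index 1, swap → [56, 55, 24, 25]
Insert 21:
  append 21 at index 4 → [56, 55, 24, 25, 21] (no swap needed)
Insert 43:
  append 43 at index 5 → [56, 55, 24, 25, 21, 43]
  43 > parent 24 at index 2, swap → [56, 55, 43, 25, 21, 24]
Insert 46:
  append 46 at index 6 → [56, 55, 43, 25, 21, 24, 46]
  46 > parent 43 at index 2, swap → [56, 55, 46, 25, 21, 24, 43]
Insert 7:
  append 7 at index 7 → [56, 55, 46, 25, 21, 24, 43, 7] (no swap needed)
Insert 58:
  append 58 at index 8 → [56, 55, 46, 25, 21, 24, 43, 7, 58]
  58 > parent 25 at index 3, swap → [56, 55, 46, 58, 21, 24, 43, 7, 25]
  58 > parent 55 at index 1, swap → [56, 58, 46, 55, 21, 24, 43, 7, 25]
  58 > parent 56 at index 0, swap → [58, 56, 46, 55, 21, 24, 43, 7, 25]
Insert 60:
  append 60 at index 9 → [58, 56, 46, 55, 21, 24, 43, 7, 25, 60]
  60 > parent 21 at index 4, swap → [58, 56, 46, 55, 60, 24, 43, 7, 25, 21]
  60 > parent 56 at index 1, swap → [58, 60, 46, 55, 56, 24, 43, 7, 25, 21]
  60 > parent 58 at index 0, swap → [60, 58, 46, 55, 56, 24, 43, 7, 25, 21]
Insert 57:
  append 57 at index 10 → [60, 58, 46, 55, 56, 24, 43, 7, 25, 21, 57]
  57 > parent 56 at index 4, swap → [60, 58, 46, 55, 57, 24, 43, 7, 25, 21, 56]
Insert 51:
  append 51 at index 11 → [60, 58, 46, 55, 57, 24, 43, 7, 25, 21, 56, 51]
  51 > parent 24 at index 5, swap → [60, 58, 46, 55, 57, 51, 43, 7, 25, 21, 56, 24]
  51 > parent 46 at index 2, swap → [60, 58, 51, 55, 57, 46, 43, 7, 25, 21, 56, 24]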